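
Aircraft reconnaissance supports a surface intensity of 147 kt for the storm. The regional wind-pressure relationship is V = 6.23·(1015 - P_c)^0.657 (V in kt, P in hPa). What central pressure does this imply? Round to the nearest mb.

892 mb

ΔP = (V / 6.23)^(1/0.657) = (147/6.23)^1.522.
147/6.23 = 23.596; 23.596^1.522 ≈ 122.90 mb.
P_c = 1015 − 122.90 = 892.10 ≈ 892 mb.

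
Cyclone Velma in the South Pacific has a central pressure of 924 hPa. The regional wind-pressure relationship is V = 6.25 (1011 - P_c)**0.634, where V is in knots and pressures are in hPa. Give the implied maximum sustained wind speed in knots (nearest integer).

106 kt

ΔP = 1011 − 924 = 87 hPa.
87^0.634 ≈ 16.969.
V ≈ 6.25 × 16.969 ≈ 106.1 kt.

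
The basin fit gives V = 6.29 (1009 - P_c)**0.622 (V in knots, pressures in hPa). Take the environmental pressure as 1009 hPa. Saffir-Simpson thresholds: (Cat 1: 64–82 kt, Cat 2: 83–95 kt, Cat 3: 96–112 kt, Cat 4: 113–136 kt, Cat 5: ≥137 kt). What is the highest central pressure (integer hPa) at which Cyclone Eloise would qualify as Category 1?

Category 1 begins at V = 64 kt.
Required ΔP = (64/6.29)^(1/0.622) = 10.175^1.608 ≈ 41.67 hPa.
P_c ≤ 1009 − 41.67 = 967.33, so the highest integer P_c is 967 hPa.

967 hPa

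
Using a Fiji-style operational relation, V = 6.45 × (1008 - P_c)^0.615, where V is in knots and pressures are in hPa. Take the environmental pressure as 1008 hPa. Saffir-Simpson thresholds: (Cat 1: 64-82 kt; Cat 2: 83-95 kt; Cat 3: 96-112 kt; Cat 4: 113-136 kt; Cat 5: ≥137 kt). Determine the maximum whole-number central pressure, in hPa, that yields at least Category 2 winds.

944 hPa

Category 2 begins at V = 83 kt.
Required ΔP = (83/6.45)^(1/0.615) = 12.868^1.626 ≈ 63.69 hPa.
P_c ≤ 1008 − 63.69 = 944.31, so the highest integer P_c is 944 hPa.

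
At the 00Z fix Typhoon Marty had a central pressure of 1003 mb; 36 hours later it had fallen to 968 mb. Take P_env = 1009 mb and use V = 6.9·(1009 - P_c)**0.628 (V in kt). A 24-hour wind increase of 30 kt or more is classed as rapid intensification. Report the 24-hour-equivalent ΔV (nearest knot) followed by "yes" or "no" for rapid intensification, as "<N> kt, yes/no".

33 kt, yes

V₁: ΔP = 6, V ≈ 6.9 × 6^0.628 ≈ 21.26 kt.
V₂: ΔP = 41, V ≈ 6.9 × 41^0.628 ≈ 71.07 kt.
ΔV over 36 h = 49.81 kt → 24 h equivalent = 49.81 × 24/36 ≈ 33.21 kt.
33 kt ≥ 30 kt ⇒ rapid intensification.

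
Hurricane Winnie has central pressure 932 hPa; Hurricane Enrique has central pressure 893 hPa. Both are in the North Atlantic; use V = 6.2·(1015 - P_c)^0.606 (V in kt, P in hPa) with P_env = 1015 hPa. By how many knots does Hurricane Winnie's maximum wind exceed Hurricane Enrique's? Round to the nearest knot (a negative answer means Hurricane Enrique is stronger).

-24 kt

Hurricane Winnie: ΔP = 83; V ≈ 6.2 × 83^0.606 ≈ 90.23 kt.
Hurricane Enrique: ΔP = 122; V ≈ 6.2 × 122^0.606 ≈ 113.95 kt.
Difference ≈ 90.23 − 113.95 = -23.72 → -24 kt.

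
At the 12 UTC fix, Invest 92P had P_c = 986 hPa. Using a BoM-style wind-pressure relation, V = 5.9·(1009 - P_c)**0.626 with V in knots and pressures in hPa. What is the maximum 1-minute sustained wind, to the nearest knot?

42 kt

ΔP = 1009 − 986 = 23 hPa.
23^0.626 ≈ 7.119.
V ≈ 5.9 × 7.119 ≈ 42.0 kt.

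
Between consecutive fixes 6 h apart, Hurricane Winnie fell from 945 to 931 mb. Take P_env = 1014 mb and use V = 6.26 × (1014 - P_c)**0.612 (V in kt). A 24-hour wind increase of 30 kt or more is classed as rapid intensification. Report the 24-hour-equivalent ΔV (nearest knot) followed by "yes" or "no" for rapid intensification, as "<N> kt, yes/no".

V₁: ΔP = 69, V ≈ 6.26 × 69^0.612 ≈ 83.55 kt.
V₂: ΔP = 83, V ≈ 6.26 × 83^0.612 ≈ 93.55 kt.
ΔV over 6 h = 10.00 kt → 24 h equivalent = 10.00 × 24/6 ≈ 40.00 kt.
40 kt ≥ 30 kt ⇒ rapid intensification.

40 kt, yes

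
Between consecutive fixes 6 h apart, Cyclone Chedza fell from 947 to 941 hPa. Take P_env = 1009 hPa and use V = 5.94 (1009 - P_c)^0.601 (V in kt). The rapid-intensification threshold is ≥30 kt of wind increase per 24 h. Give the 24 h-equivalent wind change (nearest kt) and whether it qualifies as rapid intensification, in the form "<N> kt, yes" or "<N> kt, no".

V₁: ΔP = 62, V ≈ 5.94 × 62^0.601 ≈ 70.96 kt.
V₂: ΔP = 68, V ≈ 5.94 × 68^0.601 ≈ 75.01 kt.
ΔV over 6 h = 4.05 kt → 24 h equivalent = 4.05 × 24/6 ≈ 16.20 kt.
16 kt < 30 kt ⇒ not rapid intensification.

16 kt, no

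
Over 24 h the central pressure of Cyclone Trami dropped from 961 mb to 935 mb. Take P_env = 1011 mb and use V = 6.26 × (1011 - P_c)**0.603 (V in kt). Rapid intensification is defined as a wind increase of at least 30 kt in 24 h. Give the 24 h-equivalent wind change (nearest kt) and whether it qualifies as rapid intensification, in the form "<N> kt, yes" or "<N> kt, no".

V₁: ΔP = 50, V ≈ 6.26 × 50^0.603 ≈ 66.23 kt.
V₂: ΔP = 76, V ≈ 6.26 × 76^0.603 ≈ 85.25 kt.
ΔV over 24 h = 19.02 kt → 24 h equivalent = 19.02 × 24/24 ≈ 19.02 kt.
19 kt < 30 kt ⇒ not rapid intensification.

19 kt, no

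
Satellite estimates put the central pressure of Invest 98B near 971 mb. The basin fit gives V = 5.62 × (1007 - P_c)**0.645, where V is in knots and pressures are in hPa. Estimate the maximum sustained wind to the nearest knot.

ΔP = 1007 − 971 = 36 mb.
36^0.645 ≈ 10.088.
V ≈ 5.62 × 10.088 ≈ 56.7 kt.

57 kt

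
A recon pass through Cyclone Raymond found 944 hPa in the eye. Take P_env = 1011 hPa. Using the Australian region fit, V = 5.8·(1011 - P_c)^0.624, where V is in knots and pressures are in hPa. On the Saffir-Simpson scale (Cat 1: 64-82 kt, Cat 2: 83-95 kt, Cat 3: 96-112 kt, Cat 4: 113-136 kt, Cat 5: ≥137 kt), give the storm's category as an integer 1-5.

ΔP = 1011 − 944 = 67 hPa.
V ≈ 5.8 × 67^0.624 = 5.8 × 13.79 ≈ 80 kt.
80 kt falls in the Category 1 band.

1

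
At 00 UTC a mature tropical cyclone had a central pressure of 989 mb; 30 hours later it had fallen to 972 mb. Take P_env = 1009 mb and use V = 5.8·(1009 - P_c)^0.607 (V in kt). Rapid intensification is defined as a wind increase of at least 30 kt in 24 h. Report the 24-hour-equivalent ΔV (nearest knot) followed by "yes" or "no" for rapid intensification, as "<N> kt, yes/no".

13 kt, no

V₁: ΔP = 20, V ≈ 5.8 × 20^0.607 ≈ 35.74 kt.
V₂: ΔP = 37, V ≈ 5.8 × 37^0.607 ≈ 51.92 kt.
ΔV over 30 h = 16.18 kt → 24 h equivalent = 16.18 × 24/30 ≈ 12.94 kt.
13 kt < 30 kt ⇒ not rapid intensification.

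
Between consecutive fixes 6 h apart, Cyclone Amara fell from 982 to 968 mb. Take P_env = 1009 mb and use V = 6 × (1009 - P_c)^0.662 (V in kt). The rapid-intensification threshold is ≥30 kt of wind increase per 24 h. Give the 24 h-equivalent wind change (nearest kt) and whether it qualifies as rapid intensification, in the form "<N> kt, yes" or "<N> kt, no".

V₁: ΔP = 27, V ≈ 6 × 27^0.662 ≈ 53.18 kt.
V₂: ΔP = 41, V ≈ 6 × 41^0.662 ≈ 70.12 kt.
ΔV over 6 h = 16.94 kt → 24 h equivalent = 16.94 × 24/6 ≈ 67.76 kt.
68 kt ≥ 30 kt ⇒ rapid intensification.

68 kt, yes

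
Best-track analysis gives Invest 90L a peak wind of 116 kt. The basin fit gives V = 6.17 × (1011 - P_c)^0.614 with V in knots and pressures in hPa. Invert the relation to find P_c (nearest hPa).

ΔP = (V / 6.17)^(1/0.614) = (116/6.17)^1.629.
116/6.17 = 18.801; 18.801^1.629 ≈ 118.90 hPa.
P_c = 1011 − 118.90 = 892.10 ≈ 892 hPa.

892 hPa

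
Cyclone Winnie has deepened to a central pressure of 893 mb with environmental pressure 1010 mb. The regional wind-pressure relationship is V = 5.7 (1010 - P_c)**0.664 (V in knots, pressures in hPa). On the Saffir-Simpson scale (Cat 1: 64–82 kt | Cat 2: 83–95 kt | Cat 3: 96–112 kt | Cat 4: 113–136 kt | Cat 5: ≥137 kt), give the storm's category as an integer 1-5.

4

ΔP = 1010 − 893 = 117 mb.
V ≈ 5.7 × 117^0.664 = 5.7 × 23.62 ≈ 135 kt.
135 kt falls in the Category 4 band.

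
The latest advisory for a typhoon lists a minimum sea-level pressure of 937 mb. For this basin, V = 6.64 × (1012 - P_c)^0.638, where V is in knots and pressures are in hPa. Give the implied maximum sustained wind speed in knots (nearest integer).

104 kt

ΔP = 1012 − 937 = 75 mb.
75^0.638 ≈ 15.714.
V ≈ 6.64 × 15.714 ≈ 104.3 kt.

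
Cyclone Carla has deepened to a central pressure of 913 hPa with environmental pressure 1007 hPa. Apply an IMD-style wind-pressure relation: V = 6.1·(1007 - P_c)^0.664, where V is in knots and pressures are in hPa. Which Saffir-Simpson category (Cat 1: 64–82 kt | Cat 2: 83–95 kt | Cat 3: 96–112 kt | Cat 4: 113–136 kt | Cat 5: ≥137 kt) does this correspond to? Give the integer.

4

ΔP = 1007 − 913 = 94 hPa.
V ≈ 6.1 × 94^0.664 = 6.1 × 20.42 ≈ 125 kt.
125 kt falls in the Category 4 band.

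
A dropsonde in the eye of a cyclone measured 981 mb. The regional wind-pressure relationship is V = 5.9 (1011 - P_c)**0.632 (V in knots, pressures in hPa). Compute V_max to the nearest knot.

51 kt

ΔP = 1011 − 981 = 30 mb.
30^0.632 ≈ 8.581.
V ≈ 5.9 × 8.581 ≈ 50.6 kt.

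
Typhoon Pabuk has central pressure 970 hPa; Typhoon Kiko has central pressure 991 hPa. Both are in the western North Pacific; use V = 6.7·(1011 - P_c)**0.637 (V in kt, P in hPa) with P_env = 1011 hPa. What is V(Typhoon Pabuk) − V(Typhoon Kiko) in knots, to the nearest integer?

26 kt

Typhoon Pabuk: ΔP = 41; V ≈ 6.7 × 41^0.637 ≈ 71.35 kt.
Typhoon Kiko: ΔP = 20; V ≈ 6.7 × 20^0.637 ≈ 45.17 kt.
Difference ≈ 71.35 − 45.17 = 26.18 → 26 kt.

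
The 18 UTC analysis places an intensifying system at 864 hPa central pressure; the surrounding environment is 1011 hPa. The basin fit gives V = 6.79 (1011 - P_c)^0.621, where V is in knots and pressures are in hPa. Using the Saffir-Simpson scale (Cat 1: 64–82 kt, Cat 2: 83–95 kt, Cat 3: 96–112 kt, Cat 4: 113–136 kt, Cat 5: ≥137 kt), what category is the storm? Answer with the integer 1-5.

5

ΔP = 1011 − 864 = 147 hPa.
V ≈ 6.79 × 147^0.621 = 6.79 × 22.18 ≈ 151 kt.
151 kt falls in the Category 5 band.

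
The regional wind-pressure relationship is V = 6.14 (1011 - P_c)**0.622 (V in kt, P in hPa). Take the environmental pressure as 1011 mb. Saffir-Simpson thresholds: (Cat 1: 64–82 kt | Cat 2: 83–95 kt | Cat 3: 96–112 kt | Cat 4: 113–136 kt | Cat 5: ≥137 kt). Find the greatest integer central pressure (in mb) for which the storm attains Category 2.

945 mb

Category 2 begins at V = 83 kt.
Required ΔP = (83/6.14)^(1/0.622) = 13.518^1.608 ≈ 65.79 mb.
P_c ≤ 1011 − 65.79 = 945.21, so the highest integer P_c is 945 mb.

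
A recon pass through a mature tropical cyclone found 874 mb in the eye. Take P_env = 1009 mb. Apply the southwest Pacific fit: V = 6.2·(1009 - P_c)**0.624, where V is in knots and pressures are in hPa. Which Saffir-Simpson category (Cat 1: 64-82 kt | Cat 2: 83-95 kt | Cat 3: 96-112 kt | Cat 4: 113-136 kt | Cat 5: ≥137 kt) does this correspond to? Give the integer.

4

ΔP = 1009 − 874 = 135 mb.
V ≈ 6.2 × 135^0.624 = 6.2 × 21.35 ≈ 132 kt.
132 kt falls in the Category 4 band.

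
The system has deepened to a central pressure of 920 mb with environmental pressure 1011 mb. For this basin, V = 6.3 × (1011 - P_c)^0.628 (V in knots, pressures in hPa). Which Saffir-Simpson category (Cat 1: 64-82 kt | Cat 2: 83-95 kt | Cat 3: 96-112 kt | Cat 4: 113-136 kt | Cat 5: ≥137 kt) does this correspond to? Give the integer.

ΔP = 1011 − 920 = 91 mb.
V ≈ 6.3 × 91^0.628 = 6.3 × 16.99 ≈ 107 kt.
107 kt falls in the Category 3 band.

3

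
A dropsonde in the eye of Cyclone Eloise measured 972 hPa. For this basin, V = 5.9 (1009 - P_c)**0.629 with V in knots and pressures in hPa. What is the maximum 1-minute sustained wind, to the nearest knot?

57 kt

ΔP = 1009 − 972 = 37 hPa.
37^0.629 ≈ 9.692.
V ≈ 5.9 × 9.692 ≈ 57.2 kt.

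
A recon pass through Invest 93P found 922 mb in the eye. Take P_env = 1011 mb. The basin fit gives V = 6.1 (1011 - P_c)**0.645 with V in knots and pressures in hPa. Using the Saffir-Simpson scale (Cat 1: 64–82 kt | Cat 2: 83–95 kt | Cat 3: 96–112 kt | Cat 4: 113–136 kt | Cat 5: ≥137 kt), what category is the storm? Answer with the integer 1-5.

ΔP = 1011 − 922 = 89 mb.
V ≈ 6.1 × 89^0.645 = 6.1 × 18.09 ≈ 110 kt.
110 kt falls in the Category 3 band.

3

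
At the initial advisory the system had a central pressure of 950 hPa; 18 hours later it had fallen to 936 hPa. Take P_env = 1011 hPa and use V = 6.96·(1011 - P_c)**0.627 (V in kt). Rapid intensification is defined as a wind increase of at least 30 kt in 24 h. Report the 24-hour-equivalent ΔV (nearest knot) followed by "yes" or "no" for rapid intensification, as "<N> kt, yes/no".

V₁: ΔP = 61, V ≈ 6.96 × 61^0.627 ≈ 91.62 kt.
V₂: ΔP = 75, V ≈ 6.96 × 75^0.627 ≈ 104.30 kt.
ΔV over 18 h = 12.68 kt → 24 h equivalent = 12.68 × 24/18 ≈ 16.91 kt.
17 kt < 30 kt ⇒ not rapid intensification.

17 kt, no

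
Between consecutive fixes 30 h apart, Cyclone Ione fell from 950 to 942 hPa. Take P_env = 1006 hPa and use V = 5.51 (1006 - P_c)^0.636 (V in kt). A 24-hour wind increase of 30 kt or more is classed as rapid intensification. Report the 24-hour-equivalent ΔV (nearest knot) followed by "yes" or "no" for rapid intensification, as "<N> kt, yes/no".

5 kt, no

V₁: ΔP = 56, V ≈ 5.51 × 56^0.636 ≈ 71.29 kt.
V₂: ΔP = 64, V ≈ 5.51 × 64^0.636 ≈ 77.60 kt.
ΔV over 30 h = 6.31 kt → 24 h equivalent = 6.31 × 24/30 ≈ 5.05 kt.
5 kt < 30 kt ⇒ not rapid intensification.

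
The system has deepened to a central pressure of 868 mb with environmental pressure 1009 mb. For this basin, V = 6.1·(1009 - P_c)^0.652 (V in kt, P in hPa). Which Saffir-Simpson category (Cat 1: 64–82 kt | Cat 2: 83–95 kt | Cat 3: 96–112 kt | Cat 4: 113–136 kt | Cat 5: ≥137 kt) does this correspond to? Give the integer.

5

ΔP = 1009 − 868 = 141 mb.
V ≈ 6.1 × 141^0.652 = 6.1 × 25.19 ≈ 154 kt.
154 kt falls in the Category 5 band.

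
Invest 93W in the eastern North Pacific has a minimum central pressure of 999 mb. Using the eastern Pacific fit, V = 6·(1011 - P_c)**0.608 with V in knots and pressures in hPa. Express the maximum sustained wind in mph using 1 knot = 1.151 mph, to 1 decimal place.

ΔP = 1011 − 999 = 12 mb.
V ≈ 6 × 12^0.608 = 6 × 4.530 ≈ 27.183 kt.
27.183 × 1.151 ≈ 31.29 mph → 31.3 mph.

31.3 mph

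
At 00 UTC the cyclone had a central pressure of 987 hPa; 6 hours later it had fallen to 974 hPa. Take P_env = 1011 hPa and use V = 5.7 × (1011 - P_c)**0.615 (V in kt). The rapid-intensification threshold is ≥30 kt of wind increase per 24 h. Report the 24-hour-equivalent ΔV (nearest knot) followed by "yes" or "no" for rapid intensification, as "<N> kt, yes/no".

49 kt, yes

V₁: ΔP = 24, V ≈ 5.7 × 24^0.615 ≈ 40.24 kt.
V₂: ΔP = 37, V ≈ 5.7 × 37^0.615 ≈ 52.52 kt.
ΔV over 6 h = 12.28 kt → 24 h equivalent = 12.28 × 24/6 ≈ 49.12 kt.
49 kt ≥ 30 kt ⇒ rapid intensification.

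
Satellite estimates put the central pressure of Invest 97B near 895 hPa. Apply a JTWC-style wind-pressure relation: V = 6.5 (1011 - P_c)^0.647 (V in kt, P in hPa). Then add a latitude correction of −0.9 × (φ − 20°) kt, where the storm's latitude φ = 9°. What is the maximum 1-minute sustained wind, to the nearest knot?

151 kt

ΔP = 1011 − 895 = 116 hPa.
116^0.647 ≈ 21.662.
V ≈ 6.5 × 21.662 ≈ 140.8 kt.
Latitude correction: −0.9 × (9 − 20) = 9.9 kt.
Corrected V ≈ 150.7 kt → 151 kt.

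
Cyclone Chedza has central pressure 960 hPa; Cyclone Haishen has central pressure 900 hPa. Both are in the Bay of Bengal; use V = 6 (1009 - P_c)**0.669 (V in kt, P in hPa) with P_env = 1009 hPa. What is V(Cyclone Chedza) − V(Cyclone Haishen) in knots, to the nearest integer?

Cyclone Chedza: ΔP = 49; V ≈ 6 × 49^0.669 ≈ 81.08 kt.
Cyclone Haishen: ΔP = 109; V ≈ 6 × 109^0.669 ≈ 138.42 kt.
Difference ≈ 81.08 − 138.42 = -57.34 → -57 kt.

-57 kt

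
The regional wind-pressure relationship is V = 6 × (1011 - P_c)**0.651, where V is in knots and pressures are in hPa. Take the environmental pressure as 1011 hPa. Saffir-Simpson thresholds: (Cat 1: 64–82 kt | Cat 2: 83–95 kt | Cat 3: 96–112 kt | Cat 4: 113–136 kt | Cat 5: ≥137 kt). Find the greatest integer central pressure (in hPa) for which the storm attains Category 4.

920 hPa

Category 4 begins at V = 113 kt.
Required ΔP = (113/6)^(1/0.651) = 18.833^1.536 ≈ 90.87 hPa.
P_c ≤ 1011 − 90.87 = 920.13, so the highest integer P_c is 920 hPa.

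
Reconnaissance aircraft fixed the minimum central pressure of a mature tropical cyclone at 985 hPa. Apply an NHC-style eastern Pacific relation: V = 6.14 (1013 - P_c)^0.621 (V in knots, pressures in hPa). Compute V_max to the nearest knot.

ΔP = 1013 − 985 = 28 hPa.
28^0.621 ≈ 7.919.
V ≈ 6.14 × 7.919 ≈ 48.6 kt.

49 kt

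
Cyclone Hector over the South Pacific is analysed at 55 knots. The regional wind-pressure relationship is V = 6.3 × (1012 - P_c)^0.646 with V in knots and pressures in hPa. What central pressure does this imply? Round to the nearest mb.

ΔP = (V / 6.3)^(1/0.646) = (55/6.3)^1.548.
55/6.3 = 8.730; 8.730^1.548 ≈ 28.62 mb.
P_c = 1012 − 28.62 = 983.38 ≈ 983 mb.

983 mb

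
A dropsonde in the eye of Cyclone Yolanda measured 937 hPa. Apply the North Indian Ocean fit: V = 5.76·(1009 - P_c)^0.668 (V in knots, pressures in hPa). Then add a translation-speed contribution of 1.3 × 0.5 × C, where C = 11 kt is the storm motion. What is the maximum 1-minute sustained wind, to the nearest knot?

107 kt

ΔP = 1009 − 937 = 72 hPa.
72^0.668 ≈ 17.406.
V ≈ 5.76 × 17.406 ≈ 100.3 kt.
Translation term: 1.3 × 0.5 × 11 = 7.15 kt.
Corrected V ≈ 107.45 kt → 107 kt.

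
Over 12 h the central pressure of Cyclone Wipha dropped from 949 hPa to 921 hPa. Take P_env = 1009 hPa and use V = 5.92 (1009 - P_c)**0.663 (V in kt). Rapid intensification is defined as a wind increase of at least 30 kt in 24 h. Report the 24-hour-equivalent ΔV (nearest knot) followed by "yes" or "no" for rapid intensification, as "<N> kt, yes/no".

V₁: ΔP = 60, V ≈ 5.92 × 60^0.663 ≈ 89.38 kt.
V₂: ΔP = 88, V ≈ 5.92 × 88^0.663 ≈ 115.22 kt.
ΔV over 12 h = 25.84 kt → 24 h equivalent = 25.84 × 24/12 ≈ 51.68 kt.
52 kt ≥ 30 kt ⇒ rapid intensification.

52 kt, yes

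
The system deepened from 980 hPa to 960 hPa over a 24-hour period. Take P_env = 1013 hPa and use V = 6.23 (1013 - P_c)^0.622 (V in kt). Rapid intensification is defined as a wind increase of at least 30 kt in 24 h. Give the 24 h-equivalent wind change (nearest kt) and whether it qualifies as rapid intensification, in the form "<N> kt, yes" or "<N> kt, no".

V₁: ΔP = 33, V ≈ 6.23 × 33^0.622 ≈ 54.83 kt.
V₂: ΔP = 53, V ≈ 6.23 × 53^0.622 ≈ 73.62 kt.
ΔV over 24 h = 18.79 kt → 24 h equivalent = 18.79 × 24/24 ≈ 18.79 kt.
19 kt < 30 kt ⇒ not rapid intensification.

19 kt, no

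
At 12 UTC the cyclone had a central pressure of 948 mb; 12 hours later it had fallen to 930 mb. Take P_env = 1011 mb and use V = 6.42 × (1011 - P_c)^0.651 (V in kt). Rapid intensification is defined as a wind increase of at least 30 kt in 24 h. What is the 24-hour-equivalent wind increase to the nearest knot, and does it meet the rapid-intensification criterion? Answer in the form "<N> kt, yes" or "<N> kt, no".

V₁: ΔP = 63, V ≈ 6.42 × 63^0.651 ≈ 95.26 kt.
V₂: ΔP = 81, V ≈ 6.42 × 81^0.651 ≈ 112.19 kt.
ΔV over 12 h = 16.93 kt → 24 h equivalent = 16.93 × 24/12 ≈ 33.86 kt.
34 kt ≥ 30 kt ⇒ rapid intensification.

34 kt, yes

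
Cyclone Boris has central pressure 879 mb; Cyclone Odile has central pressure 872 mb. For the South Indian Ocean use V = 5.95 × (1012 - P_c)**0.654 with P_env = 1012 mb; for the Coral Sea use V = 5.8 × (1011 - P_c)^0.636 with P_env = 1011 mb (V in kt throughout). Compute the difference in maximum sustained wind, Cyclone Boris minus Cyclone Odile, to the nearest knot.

12 kt

Cyclone Boris: ΔP = 133; V ≈ 5.95 × 133^0.654 ≈ 145.72 kt.
Cyclone Odile: ΔP = 139; V ≈ 5.8 × 139^0.636 ≈ 133.78 kt.
Difference ≈ 145.72 − 133.78 = 11.94 → 12 kt.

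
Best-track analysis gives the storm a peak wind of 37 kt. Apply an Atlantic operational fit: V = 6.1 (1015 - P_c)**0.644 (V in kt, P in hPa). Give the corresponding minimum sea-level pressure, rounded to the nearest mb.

ΔP = (V / 6.1)^(1/0.644) = (37/6.1)^1.553.
37/6.1 = 6.066; 6.066^1.553 ≈ 16.43 mb.
P_c = 1015 − 16.43 = 998.57 ≈ 999 mb.

999 mb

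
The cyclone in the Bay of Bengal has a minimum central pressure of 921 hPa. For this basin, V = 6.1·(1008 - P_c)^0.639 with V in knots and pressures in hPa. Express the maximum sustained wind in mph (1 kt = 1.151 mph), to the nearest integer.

ΔP = 1008 − 921 = 87 hPa.
V ≈ 6.1 × 87^0.639 = 6.1 × 17.352 ≈ 105.848 kt.
105.848 × 1.151 ≈ 121.83 mph → 122 mph.

122 mph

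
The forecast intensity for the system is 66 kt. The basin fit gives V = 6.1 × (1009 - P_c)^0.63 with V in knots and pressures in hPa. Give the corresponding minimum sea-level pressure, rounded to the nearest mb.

965 mb

ΔP = (V / 6.1)^(1/0.63) = (66/6.1)^1.587.
66/6.1 = 10.820; 10.820^1.587 ≈ 43.81 mb.
P_c = 1009 − 43.81 = 965.19 ≈ 965 mb.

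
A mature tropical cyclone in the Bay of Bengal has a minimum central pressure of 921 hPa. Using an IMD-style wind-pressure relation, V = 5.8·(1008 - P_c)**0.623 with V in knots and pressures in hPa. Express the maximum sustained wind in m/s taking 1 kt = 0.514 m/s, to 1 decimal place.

ΔP = 1008 − 921 = 87 hPa.
V ≈ 5.8 × 87^0.623 = 5.8 × 16.156 ≈ 93.702 kt.
93.702 × 0.514 ≈ 48.16 m/s → 48.2 m/s.

48.2 m/s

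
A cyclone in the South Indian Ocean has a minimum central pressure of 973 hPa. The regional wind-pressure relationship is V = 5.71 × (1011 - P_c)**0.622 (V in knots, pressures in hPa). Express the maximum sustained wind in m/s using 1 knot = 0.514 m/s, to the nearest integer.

ΔP = 1011 − 973 = 38 hPa.
V ≈ 5.71 × 38^0.622 = 5.71 × 9.608 ≈ 54.861 kt.
54.861 × 0.514 ≈ 28.20 m/s → 28 m/s.

28 m/s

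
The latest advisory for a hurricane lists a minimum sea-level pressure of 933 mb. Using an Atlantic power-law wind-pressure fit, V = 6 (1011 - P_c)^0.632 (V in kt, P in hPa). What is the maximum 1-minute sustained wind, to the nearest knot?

94 kt

ΔP = 1011 − 933 = 78 mb.
78^0.632 ≈ 15.697.
V ≈ 6 × 15.697 ≈ 94.2 kt.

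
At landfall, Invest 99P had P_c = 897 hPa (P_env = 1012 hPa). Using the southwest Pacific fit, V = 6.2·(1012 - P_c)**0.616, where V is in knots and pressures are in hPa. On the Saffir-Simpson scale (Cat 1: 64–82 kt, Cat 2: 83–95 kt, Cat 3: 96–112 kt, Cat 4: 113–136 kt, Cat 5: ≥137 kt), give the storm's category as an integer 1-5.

ΔP = 1012 − 897 = 115 hPa.
V ≈ 6.2 × 115^0.616 = 6.2 × 18.59 ≈ 115 kt.
115 kt falls in the Category 4 band.

4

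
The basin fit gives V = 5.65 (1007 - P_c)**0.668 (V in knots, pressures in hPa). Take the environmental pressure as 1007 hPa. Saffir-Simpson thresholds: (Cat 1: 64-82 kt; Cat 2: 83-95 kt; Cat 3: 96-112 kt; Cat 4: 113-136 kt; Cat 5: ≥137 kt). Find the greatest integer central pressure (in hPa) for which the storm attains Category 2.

Category 2 begins at V = 83 kt.
Required ΔP = (83/5.65)^(1/0.668) = 14.690^1.497 ≈ 55.85 hPa.
P_c ≤ 1007 − 55.85 = 951.15, so the highest integer P_c is 951 hPa.

951 hPa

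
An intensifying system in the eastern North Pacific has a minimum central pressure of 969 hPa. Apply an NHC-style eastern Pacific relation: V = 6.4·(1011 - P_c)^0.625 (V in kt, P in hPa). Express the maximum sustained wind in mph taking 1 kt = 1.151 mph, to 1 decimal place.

76.2 mph

ΔP = 1011 − 969 = 42 hPa.
V ≈ 6.4 × 42^0.625 = 6.4 × 10.340 ≈ 66.178 kt.
66.178 × 1.151 ≈ 76.17 mph → 76.2 mph.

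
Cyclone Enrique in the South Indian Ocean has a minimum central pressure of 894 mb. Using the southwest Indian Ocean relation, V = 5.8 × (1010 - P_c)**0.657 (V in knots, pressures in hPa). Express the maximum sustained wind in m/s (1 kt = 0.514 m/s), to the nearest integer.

68 m/s

ΔP = 1010 − 894 = 116 mb.
V ≈ 5.8 × 116^0.657 = 5.8 × 22.717 ≈ 131.758 kt.
131.758 × 0.514 ≈ 67.72 m/s → 68 m/s.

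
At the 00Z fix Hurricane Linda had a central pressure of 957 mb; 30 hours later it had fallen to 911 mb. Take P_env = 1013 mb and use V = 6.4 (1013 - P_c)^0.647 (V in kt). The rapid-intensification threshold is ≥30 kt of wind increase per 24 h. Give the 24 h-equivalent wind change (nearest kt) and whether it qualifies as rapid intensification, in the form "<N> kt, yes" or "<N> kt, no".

V₁: ΔP = 56, V ≈ 6.4 × 56^0.647 ≈ 86.55 kt.
V₂: ΔP = 102, V ≈ 6.4 × 102^0.647 ≈ 127.57 kt.
ΔV over 30 h = 41.02 kt → 24 h equivalent = 41.02 × 24/30 ≈ 32.82 kt.
33 kt ≥ 30 kt ⇒ rapid intensification.

33 kt, yes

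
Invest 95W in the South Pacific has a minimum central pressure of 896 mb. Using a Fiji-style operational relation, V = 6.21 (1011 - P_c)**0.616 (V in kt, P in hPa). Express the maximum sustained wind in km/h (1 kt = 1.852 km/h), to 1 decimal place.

213.9 km/h

ΔP = 1011 − 896 = 115 mb.
V ≈ 6.21 × 115^0.616 = 6.21 × 18.595 ≈ 115.473 kt.
115.473 × 1.852 ≈ 213.86 km/h → 213.9 km/h.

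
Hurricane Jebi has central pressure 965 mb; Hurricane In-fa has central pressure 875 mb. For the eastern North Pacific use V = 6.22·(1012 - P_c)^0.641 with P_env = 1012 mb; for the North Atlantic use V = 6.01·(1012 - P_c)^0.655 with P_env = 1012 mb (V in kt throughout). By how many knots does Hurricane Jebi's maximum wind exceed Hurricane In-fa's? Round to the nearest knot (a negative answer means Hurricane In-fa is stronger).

-77 kt

Hurricane Jebi: ΔP = 47; V ≈ 6.22 × 47^0.641 ≈ 73.38 kt.
Hurricane In-fa: ΔP = 137; V ≈ 6.01 × 137^0.655 ≈ 150.81 kt.
Difference ≈ 73.38 − 150.81 = -77.43 → -77 kt.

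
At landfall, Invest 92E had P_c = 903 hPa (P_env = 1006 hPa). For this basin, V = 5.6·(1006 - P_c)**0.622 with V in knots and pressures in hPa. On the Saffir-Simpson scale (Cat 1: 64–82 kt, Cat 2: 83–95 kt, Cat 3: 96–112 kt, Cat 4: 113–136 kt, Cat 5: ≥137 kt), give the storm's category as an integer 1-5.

3

ΔP = 1006 − 903 = 103 hPa.
V ≈ 5.6 × 103^0.622 = 5.6 × 17.86 ≈ 100 kt.
100 kt falls in the Category 3 band.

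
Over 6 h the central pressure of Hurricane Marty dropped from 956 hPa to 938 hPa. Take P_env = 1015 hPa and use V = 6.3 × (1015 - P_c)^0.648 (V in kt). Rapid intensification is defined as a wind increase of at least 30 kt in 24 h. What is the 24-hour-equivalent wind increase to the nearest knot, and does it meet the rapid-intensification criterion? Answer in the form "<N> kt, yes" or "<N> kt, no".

67 kt, yes

V₁: ΔP = 59, V ≈ 6.3 × 59^0.648 ≈ 88.48 kt.
V₂: ΔP = 77, V ≈ 6.3 × 77^0.648 ≈ 105.14 kt.
ΔV over 6 h = 16.66 kt → 24 h equivalent = 16.66 × 24/6 ≈ 66.64 kt.
67 kt ≥ 30 kt ⇒ rapid intensification.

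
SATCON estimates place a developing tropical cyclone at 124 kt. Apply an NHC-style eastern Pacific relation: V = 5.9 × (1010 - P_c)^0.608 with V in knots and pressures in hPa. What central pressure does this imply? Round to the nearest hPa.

860 hPa

ΔP = (V / 5.9)^(1/0.608) = (124/5.9)^1.645.
124/5.9 = 21.017; 21.017^1.645 ≈ 149.72 hPa.
P_c = 1010 − 149.72 = 860.28 ≈ 860 hPa.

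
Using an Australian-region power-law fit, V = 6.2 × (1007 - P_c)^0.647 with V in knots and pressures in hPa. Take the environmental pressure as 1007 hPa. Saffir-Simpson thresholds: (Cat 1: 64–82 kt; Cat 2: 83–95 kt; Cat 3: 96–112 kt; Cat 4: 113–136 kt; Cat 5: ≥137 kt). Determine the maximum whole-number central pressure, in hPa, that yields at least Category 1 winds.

970 hPa

Category 1 begins at V = 64 kt.
Required ΔP = (64/6.2)^(1/0.647) = 10.323^1.546 ≈ 36.89 hPa.
P_c ≤ 1007 − 36.89 = 970.11, so the highest integer P_c is 970 hPa.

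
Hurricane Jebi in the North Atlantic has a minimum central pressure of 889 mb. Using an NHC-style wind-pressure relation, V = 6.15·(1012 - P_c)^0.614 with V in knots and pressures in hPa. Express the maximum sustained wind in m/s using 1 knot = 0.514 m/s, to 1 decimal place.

ΔP = 1012 − 889 = 123 mb.
V ≈ 6.15 × 123^0.614 = 6.15 × 19.196 ≈ 118.053 kt.
118.053 × 0.514 ≈ 60.68 m/s → 60.7 m/s.

60.7 m/s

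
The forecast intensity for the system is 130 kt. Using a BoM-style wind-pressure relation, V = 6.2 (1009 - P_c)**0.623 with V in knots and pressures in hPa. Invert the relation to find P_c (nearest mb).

877 mb

ΔP = (V / 6.2)^(1/0.623) = (130/6.2)^1.605.
130/6.2 = 20.968; 20.968^1.605 ≈ 132.21 mb.
P_c = 1009 − 132.21 = 876.79 ≈ 877 mb.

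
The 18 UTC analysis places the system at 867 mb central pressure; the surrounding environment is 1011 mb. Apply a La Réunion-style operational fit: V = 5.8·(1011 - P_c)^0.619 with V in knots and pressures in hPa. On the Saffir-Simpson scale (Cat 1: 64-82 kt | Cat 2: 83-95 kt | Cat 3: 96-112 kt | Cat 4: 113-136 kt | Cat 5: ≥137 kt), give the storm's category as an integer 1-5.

ΔP = 1011 − 867 = 144 mb.
V ≈ 5.8 × 144^0.619 = 5.8 × 21.68 ≈ 126 kt.
126 kt falls in the Category 4 band.

4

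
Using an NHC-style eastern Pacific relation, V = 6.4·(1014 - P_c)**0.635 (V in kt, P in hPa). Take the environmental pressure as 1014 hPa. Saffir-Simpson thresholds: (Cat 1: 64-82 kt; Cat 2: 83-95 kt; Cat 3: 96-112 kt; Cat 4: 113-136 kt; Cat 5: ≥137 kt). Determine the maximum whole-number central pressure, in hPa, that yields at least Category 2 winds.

Category 2 begins at V = 83 kt.
Required ΔP = (83/6.4)^(1/0.635) = 12.969^1.575 ≈ 56.57 hPa.
P_c ≤ 1014 − 56.57 = 957.43, so the highest integer P_c is 957 hPa.

957 hPa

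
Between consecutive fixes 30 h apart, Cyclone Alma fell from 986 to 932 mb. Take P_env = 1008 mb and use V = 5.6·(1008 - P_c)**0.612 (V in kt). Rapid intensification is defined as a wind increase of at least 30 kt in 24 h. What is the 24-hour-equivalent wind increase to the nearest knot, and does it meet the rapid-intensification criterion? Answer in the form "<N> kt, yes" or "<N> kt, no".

34 kt, yes

V₁: ΔP = 22, V ≈ 5.6 × 22^0.612 ≈ 37.13 kt.
V₂: ΔP = 76, V ≈ 5.6 × 76^0.612 ≈ 79.30 kt.
ΔV over 30 h = 42.17 kt → 24 h equivalent = 42.17 × 24/30 ≈ 33.74 kt.
34 kt ≥ 30 kt ⇒ rapid intensification.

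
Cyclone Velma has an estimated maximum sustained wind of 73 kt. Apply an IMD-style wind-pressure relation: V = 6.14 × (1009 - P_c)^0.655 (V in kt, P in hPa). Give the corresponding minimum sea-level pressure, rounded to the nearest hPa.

ΔP = (V / 6.14)^(1/0.655) = (73/6.14)^1.527.
73/6.14 = 11.889; 11.889^1.527 ≈ 43.80 hPa.
P_c = 1009 − 43.80 = 965.20 ≈ 965 hPa.

965 hPa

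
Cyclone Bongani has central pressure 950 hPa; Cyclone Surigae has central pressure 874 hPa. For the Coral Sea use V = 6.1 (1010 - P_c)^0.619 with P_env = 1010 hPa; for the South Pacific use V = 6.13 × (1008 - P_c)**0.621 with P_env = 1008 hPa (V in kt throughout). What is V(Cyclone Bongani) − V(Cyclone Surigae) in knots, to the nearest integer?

-51 kt

Cyclone Bongani: ΔP = 60; V ≈ 6.1 × 60^0.619 ≈ 76.91 kt.
Cyclone Surigae: ΔP = 134; V ≈ 6.13 × 134^0.621 ≈ 128.35 kt.
Difference ≈ 76.91 − 128.35 = -51.44 → -51 kt.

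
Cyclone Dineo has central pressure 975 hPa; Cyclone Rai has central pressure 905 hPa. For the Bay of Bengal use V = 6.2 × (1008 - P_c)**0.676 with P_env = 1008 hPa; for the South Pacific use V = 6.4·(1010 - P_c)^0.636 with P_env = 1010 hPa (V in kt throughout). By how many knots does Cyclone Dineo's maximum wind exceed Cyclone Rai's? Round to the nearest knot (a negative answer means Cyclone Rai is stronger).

Cyclone Dineo: ΔP = 33; V ≈ 6.2 × 33^0.676 ≈ 65.90 kt.
Cyclone Rai: ΔP = 105; V ≈ 6.4 × 105^0.636 ≈ 123.50 kt.
Difference ≈ 65.90 − 123.50 = -57.60 → -58 kt.

-58 kt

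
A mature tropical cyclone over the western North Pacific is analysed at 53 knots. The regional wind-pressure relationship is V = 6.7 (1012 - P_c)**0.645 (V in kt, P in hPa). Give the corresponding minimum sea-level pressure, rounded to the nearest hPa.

987 hPa

ΔP = (V / 6.7)^(1/0.645) = (53/6.7)^1.550.
53/6.7 = 7.910; 7.910^1.550 ≈ 24.69 hPa.
P_c = 1012 − 24.69 = 987.31 ≈ 987 hPa.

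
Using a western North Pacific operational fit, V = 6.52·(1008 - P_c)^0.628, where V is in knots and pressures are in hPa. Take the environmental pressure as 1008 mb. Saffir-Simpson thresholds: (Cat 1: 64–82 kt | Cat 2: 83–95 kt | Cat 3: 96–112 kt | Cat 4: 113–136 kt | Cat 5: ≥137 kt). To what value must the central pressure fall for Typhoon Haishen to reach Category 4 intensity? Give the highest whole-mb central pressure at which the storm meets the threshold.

Category 4 begins at V = 113 kt.
Required ΔP = (113/6.52)^(1/0.628) = 17.331^1.592 ≈ 93.90 mb.
P_c ≤ 1008 − 93.90 = 914.10, so the highest integer P_c is 914 mb.

914 mb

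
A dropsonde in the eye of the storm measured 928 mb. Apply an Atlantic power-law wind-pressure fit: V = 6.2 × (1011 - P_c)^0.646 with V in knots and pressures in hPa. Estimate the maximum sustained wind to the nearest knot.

ΔP = 1011 − 928 = 83 mb.
83^0.646 ≈ 17.367.
V ≈ 6.2 × 17.367 ≈ 107.7 kt.

108 kt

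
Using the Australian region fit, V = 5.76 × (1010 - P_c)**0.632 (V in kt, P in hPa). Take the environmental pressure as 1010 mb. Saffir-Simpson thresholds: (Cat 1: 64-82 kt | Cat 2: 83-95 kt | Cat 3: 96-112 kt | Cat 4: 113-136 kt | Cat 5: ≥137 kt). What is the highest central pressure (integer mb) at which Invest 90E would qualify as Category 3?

Category 3 begins at V = 96 kt.
Required ΔP = (96/5.76)^(1/0.632) = 16.667^1.582 ≈ 85.76 mb.
P_c ≤ 1010 − 85.76 = 924.24, so the highest integer P_c is 924 mb.

924 mb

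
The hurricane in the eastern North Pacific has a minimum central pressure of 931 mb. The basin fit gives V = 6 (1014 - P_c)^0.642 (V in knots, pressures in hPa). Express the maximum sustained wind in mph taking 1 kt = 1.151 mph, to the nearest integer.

118 mph

ΔP = 1014 − 931 = 83 mb.
V ≈ 6 × 83^0.642 = 6 × 17.063 ≈ 102.376 kt.
102.376 × 1.151 ≈ 117.84 mph → 118 mph.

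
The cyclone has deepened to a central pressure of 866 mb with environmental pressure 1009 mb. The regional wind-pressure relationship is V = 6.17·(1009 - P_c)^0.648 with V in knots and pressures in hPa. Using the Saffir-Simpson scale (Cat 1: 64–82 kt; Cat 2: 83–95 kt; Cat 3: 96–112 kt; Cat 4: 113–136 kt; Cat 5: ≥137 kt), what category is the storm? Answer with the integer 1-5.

5

ΔP = 1009 − 866 = 143 mb.
V ≈ 6.17 × 143^0.648 = 6.17 × 24.93 ≈ 154 kt.
154 kt falls in the Category 5 band.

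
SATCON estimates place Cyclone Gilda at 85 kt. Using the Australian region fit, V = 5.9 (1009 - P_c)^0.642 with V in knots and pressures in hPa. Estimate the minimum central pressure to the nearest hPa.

ΔP = (V / 5.9)^(1/0.642) = (85/5.9)^1.558.
85/5.9 = 14.407; 14.407^1.558 ≈ 63.77 hPa.
P_c = 1009 − 63.77 = 945.23 ≈ 945 hPa.

945 hPa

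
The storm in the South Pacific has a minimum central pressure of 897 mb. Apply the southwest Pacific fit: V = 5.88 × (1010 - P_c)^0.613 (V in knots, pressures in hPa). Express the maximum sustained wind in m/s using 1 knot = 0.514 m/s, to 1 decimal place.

ΔP = 1010 − 897 = 113 mb.
V ≈ 5.88 × 113^0.613 = 5.88 × 18.136 ≈ 106.639 kt.
106.639 × 0.514 ≈ 54.81 m/s → 54.8 m/s.

54.8 m/s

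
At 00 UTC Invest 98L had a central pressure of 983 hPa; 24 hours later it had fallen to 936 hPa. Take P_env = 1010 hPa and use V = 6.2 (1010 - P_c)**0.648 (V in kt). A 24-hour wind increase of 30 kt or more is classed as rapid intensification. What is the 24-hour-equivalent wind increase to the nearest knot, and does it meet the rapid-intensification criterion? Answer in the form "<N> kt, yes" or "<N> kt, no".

V₁: ΔP = 27, V ≈ 6.2 × 27^0.648 ≈ 52.47 kt.
V₂: ΔP = 74, V ≈ 6.2 × 74^0.648 ≈ 100.84 kt.
ΔV over 24 h = 48.37 kt → 24 h equivalent = 48.37 × 24/24 ≈ 48.37 kt.
48 kt ≥ 30 kt ⇒ rapid intensification.

48 kt, yes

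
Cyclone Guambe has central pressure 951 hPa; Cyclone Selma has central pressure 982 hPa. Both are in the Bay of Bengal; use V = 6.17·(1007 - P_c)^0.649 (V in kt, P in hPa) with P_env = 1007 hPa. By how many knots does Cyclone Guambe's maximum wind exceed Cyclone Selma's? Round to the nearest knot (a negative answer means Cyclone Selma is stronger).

Cyclone Guambe: ΔP = 56; V ≈ 6.17 × 56^0.649 ≈ 84.11 kt.
Cyclone Selma: ΔP = 25; V ≈ 6.17 × 25^0.649 ≈ 49.84 kt.
Difference ≈ 84.11 − 49.84 = 34.27 → 34 kt.

34 kt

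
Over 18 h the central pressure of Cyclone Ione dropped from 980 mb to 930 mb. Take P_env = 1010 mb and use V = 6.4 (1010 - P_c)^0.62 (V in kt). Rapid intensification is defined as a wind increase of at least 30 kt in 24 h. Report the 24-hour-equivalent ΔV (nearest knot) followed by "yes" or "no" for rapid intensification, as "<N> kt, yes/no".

V₁: ΔP = 30, V ≈ 6.4 × 30^0.62 ≈ 52.72 kt.
V₂: ΔP = 80, V ≈ 6.4 × 80^0.62 ≈ 96.85 kt.
ΔV over 18 h = 44.13 kt → 24 h equivalent = 44.13 × 24/18 ≈ 58.84 kt.
59 kt ≥ 30 kt ⇒ rapid intensification.

59 kt, yes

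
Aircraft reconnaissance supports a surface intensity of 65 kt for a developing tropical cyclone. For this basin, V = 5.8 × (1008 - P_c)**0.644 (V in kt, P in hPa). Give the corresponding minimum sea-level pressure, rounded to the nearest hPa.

ΔP = (V / 5.8)^(1/0.644) = (65/5.8)^1.553.
65/5.8 = 11.207; 11.207^1.553 ≈ 42.62 hPa.
P_c = 1008 − 42.62 = 965.38 ≈ 965 hPa.

965 hPa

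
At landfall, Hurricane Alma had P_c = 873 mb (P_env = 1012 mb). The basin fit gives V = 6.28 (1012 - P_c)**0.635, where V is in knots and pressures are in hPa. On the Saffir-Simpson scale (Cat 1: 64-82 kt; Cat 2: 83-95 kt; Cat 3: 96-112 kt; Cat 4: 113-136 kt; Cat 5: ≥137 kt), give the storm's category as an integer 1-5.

5

ΔP = 1012 − 873 = 139 mb.
V ≈ 6.28 × 139^0.635 = 6.28 × 22.95 ≈ 144 kt.
144 kt falls in the Category 5 band.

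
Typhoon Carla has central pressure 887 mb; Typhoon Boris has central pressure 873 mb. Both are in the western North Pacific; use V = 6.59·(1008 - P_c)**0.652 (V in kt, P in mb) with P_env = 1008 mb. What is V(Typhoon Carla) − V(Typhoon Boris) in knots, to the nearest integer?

-11 kt

Typhoon Carla: ΔP = 121; V ≈ 6.59 × 121^0.652 ≈ 150.27 kt.
Typhoon Boris: ΔP = 135; V ≈ 6.59 × 135^0.652 ≈ 161.38 kt.
Difference ≈ 150.27 − 161.38 = -11.11 → -11 kt.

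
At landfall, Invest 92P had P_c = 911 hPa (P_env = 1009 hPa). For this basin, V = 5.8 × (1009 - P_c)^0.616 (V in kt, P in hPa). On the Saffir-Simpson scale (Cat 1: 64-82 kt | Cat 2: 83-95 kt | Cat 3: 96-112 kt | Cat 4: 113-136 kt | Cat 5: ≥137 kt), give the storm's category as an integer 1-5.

ΔP = 1009 − 911 = 98 hPa.
V ≈ 5.8 × 98^0.616 = 5.8 × 16.85 ≈ 98 kt.
98 kt falls in the Category 3 band.

3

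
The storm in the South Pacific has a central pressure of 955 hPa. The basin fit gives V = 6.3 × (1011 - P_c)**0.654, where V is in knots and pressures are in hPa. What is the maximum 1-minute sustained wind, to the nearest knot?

88 kt

ΔP = 1011 − 955 = 56 hPa.
56^0.654 ≈ 13.910.
V ≈ 6.3 × 13.910 ≈ 87.6 kt.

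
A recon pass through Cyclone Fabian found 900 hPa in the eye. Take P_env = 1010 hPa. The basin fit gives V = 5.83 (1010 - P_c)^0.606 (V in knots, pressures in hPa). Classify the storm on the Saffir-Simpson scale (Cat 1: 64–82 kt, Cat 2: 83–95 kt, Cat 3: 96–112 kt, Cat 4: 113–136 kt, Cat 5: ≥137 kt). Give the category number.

3

ΔP = 1010 − 900 = 110 hPa.
V ≈ 5.83 × 110^0.606 = 5.83 × 17.26 ≈ 101 kt.
101 kt falls in the Category 3 band.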